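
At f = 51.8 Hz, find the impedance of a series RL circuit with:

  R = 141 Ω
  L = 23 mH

Step 1 — Angular frequency: ω = 2π·f = 2π·51.8 = 325.5 rad/s.
Step 2 — Component impedances:
  R: Z = R = 141 Ω
  L: Z = jωL = j·325.5·0.023 = 0 + j7.486 Ω
Step 3 — Series combination: Z_total = R + L = 141 + j7.486 Ω = 141.2∠3.0° Ω.

Z = 141 + j7.486 Ω = 141.2∠3.0° Ω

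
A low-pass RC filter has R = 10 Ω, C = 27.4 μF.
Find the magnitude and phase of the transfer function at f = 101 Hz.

Step 1 — Angular frequency: ω = 2π·101 = 634.6 rad/s.
Step 2 — Transfer function: H(jω) = 1/(1 + jωRC).
Step 3 — Denominator: 1 + jωRC = 1 + j·634.6·10·2.74e-05 = 1 + j0.1739.
Step 4 — H = 0.9707 - j0.1688.
Step 5 — Magnitude: |H| = 0.9852 (-0.1 dB); phase: φ = -9.9°.

|H| = 0.9852 (-0.1 dB), φ = -9.9°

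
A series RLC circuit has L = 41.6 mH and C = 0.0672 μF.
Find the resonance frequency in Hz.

Step 1 — Resonance condition Im(Z)=0 gives ω₀ = 1/√(LC).
Step 2 — ω₀ = 1/√(0.0416·6.72e-08) = 1.891e+04 rad/s.
Step 3 — f₀ = ω₀/(2π) = 3010 Hz.

f₀ = 3010 Hz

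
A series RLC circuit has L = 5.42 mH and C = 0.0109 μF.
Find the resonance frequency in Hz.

Step 1 — Resonance condition Im(Z)=0 gives ω₀ = 1/√(LC).
Step 2 — ω₀ = 1/√(0.00542·1.09e-08) = 1.301e+05 rad/s.
Step 3 — f₀ = ω₀/(2π) = 2.071e+04 Hz.

f₀ = 2.071e+04 Hz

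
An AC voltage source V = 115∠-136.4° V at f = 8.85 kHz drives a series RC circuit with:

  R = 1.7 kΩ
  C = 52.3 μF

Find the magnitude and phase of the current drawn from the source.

Step 1 — Angular frequency: ω = 2π·f = 2π·8850 = 5.561e+04 rad/s.
Step 2 — Component impedances:
  R: Z = R = 1700 Ω
  C: Z = 1/(jωC) = -j/(ω·C) = 0 - j0.3439 Ω
Step 3 — Series combination: Z_total = R + C = 1700 - j0.3439 Ω = 1700∠-0.0° Ω.
Step 4 — Source phasor: V = 115∠-136.4° V = -83.28 - j79.31 V.
Step 5 — Ohm's law: I = V / Z_total = (-83.28 - j79.31) / (1700 - j0.3439) = -0.04898 - j0.04666 A.
Step 6 — Convert to polar: |I| = 0.06765 A, ∠I = -136.4°.

I = 0.06765∠-136.4° A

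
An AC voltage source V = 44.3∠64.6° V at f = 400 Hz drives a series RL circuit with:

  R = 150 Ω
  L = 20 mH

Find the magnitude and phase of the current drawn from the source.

Step 1 — Angular frequency: ω = 2π·f = 2π·400 = 2513 rad/s.
Step 2 — Component impedances:
  R: Z = R = 150 Ω
  L: Z = jωL = j·2513·0.02 = 0 + j50.27 Ω
Step 3 — Series combination: Z_total = R + L = 150 + j50.27 Ω = 158.2∠18.5° Ω.
Step 4 — Source phasor: V = 44.3∠64.6° V = 19 + j40.02 V.
Step 5 — Ohm's law: I = V / Z_total = (19 + j40.02) / (150 + j50.27) = 0.1943 + j0.2017 A.
Step 6 — Convert to polar: |I| = 0.28 A, ∠I = 46.1°.

I = 0.28∠46.1° A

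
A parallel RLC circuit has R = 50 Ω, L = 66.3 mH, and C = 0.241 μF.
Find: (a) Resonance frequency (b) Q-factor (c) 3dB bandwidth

Step 1 — Resonance: ω₀ = 1/√(LC) = 1/√(0.0663·2.41e-07) = 7911 rad/s.
Step 2 — f₀ = ω₀/(2π) = 1259 Hz.
Step 3 — Parallel Q: Q = R/(ω₀L) = 50/(7911·0.0663) = 0.09533.
Step 4 — Bandwidth: Δω = ω₀/Q = 8.299e+04 rad/s; BW = Δω/(2π) = 1.321e+04 Hz.

(a) f₀ = 1259 Hz  (b) Q = 0.09533  (c) BW = 1.321e+04 Hz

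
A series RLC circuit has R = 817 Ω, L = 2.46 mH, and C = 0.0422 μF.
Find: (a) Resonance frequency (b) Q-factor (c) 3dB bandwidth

Step 1 — Resonance condition Im(Z)=0 gives ω₀ = 1/√(LC).
Step 2 — ω₀ = 1/√(0.00246·4.22e-08) = 9.815e+04 rad/s.
Step 3 — f₀ = ω₀/(2π) = 1.562e+04 Hz.
Step 4 — Series Q: Q = ω₀L/R = 9.815e+04·0.00246/817 = 0.2955.
Step 5 — 3dB bandwidth: Δω = ω₀/Q = 3.321e+05 rad/s; BW = Δω/(2π) = 5.286e+04 Hz.

(a) f₀ = 1.562e+04 Hz  (b) Q = 0.2955  (c) BW = 5.286e+04 Hz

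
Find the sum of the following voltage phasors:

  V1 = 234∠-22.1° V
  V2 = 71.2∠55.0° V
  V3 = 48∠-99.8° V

Step 1 — Convert each phasor to rectangular form:
  V1 = 234·(cos(-22.1°) + j·sin(-22.1°)) = 216.8 - j88.04 V
  V2 = 71.2·(cos(55.0°) + j·sin(55.0°)) = 40.84 + j58.32 V
  V3 = 48·(cos(-99.8°) + j·sin(-99.8°)) = -8.17 - j47.3 V
Step 2 — Sum components: V_total = 249.5 - j77.01 V.
Step 3 — Convert to polar: |V_total| = 261.1 V, ∠V_total = -17.2°.

V_total = 261.1∠-17.2° V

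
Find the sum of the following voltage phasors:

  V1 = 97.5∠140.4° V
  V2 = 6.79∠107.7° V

Step 1 — Convert each phasor to rectangular form:
  V1 = 97.5·(cos(140.4°) + j·sin(140.4°)) = -75.13 + j62.15 V
  V2 = 6.79·(cos(107.7°) + j·sin(107.7°)) = -2.064 + j6.469 V
Step 2 — Sum components: V_total = -77.19 + j68.62 V.
Step 3 — Convert to polar: |V_total| = 103.3 V, ∠V_total = 138.4°.

V_total = 103.3∠138.4° V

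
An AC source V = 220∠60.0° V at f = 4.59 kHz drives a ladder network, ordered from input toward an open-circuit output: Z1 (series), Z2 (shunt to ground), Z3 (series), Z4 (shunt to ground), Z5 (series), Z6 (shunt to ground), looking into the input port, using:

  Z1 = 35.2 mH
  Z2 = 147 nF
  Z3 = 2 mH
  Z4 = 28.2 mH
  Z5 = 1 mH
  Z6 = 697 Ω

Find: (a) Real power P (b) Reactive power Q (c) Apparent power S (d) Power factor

Step 1 — Angular frequency: ω = 2π·f = 2π·4590 = 2.884e+04 rad/s.
Step 2 — Component impedances:
  Z1: Z = jωL = j·2.884e+04·0.0352 = 0 + j1015 Ω
  Z2: Z = 1/(jωC) = -j/(ω·C) = 0 - j235.9 Ω
  Z3: Z = jωL = j·2.884e+04·0.002 = 0 + j57.68 Ω
  Z4: Z = jωL = j·2.884e+04·0.0282 = 0 + j813.3 Ω
  Z5: Z = jωL = j·2.884e+04·0.001 = 0 + j28.84 Ω
  Z6: Z = R = 697 Ω
Step 3 — Ladder network (open output): work backward from the far end, alternating series and parallel combinations. Z_in = 121 + j726.3 Ω = 736.3∠80.5° Ω.
Step 4 — Source phasor: V = 220∠60.0° V = 110 + j190.5 V.
Step 5 — Current: I = V / Z = 0.2798 - j0.1048 A = 0.2988∠-20.5° A.
Step 6 — Complex power: S = V·I* = 10.8 + j64.84 VA.
Step 7 — Real power: P = Re(S) = 10.8 W.
Step 8 — Reactive power: Q = Im(S) = 64.84 VAR.
Step 9 — Apparent power: |S| = 65.73 VA.
Step 10 — Power factor: PF = P/|S| = 0.1643 (lagging).

(a) P = 10.8 W  (b) Q = 64.84 VAR  (c) S = 65.73 VA  (d) PF = 0.1643 (lagging)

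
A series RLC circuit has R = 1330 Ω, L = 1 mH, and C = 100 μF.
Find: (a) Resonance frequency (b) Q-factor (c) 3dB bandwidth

Step 1 — Resonance: ω₀ = 1/√(LC) = 1/√(0.001·0.0001) = 3162 rad/s.
Step 2 — f₀ = ω₀/(2π) = 503.3 Hz.
Step 3 — Series Q: Q = ω₀L/R = 3162·0.001/1330 = 0.002378.
Step 4 — Bandwidth: Δω = ω₀/Q = 1.33e+06 rad/s; BW = Δω/(2π) = 2.117e+05 Hz.

(a) f₀ = 503.3 Hz  (b) Q = 0.002378  (c) BW = 2.117e+05 Hz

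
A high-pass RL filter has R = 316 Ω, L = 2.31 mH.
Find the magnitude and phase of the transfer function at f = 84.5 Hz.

Step 1 — Angular frequency: ω = 2π·84.5 = 530.9 rad/s.
Step 2 — Transfer function: H(jω) = jωL/(R + jωL).
Step 3 — Numerator jωL = j·1.226; denominator R + jωL = 316 + j1.226.
Step 4 — H = 1.506e-05 + j0.003881.
Step 5 — Magnitude: |H| = 0.003881 (-48.2 dB); phase: φ = 89.8°.

|H| = 0.003881 (-48.2 dB), φ = 89.8°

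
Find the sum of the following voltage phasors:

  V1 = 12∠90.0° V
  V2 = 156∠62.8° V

Step 1 — Convert each phasor to rectangular form:
  V1 = 12·(cos(90.0°) + j·sin(90.0°)) = 0 + j12 V
  V2 = 156·(cos(62.8°) + j·sin(62.8°)) = 71.31 + j138.7 V
Step 2 — Sum components: V_total = 71.31 + j150.7 V.
Step 3 — Convert to polar: |V_total| = 166.8 V, ∠V_total = 64.7°.

V_total = 166.8∠64.7° V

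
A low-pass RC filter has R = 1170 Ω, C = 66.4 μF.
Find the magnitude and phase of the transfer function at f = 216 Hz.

Step 1 — Angular frequency: ω = 2π·216 = 1357 rad/s.
Step 2 — Transfer function: H(jω) = 1/(1 + jωRC).
Step 3 — Denominator: 1 + jωRC = 1 + j·1357·1170·6.64e-05 = 1 + j105.4.
Step 4 — H = 8.995e-05 - j0.009484.
Step 5 — Magnitude: |H| = 0.009484 (-40.5 dB); phase: φ = -89.5°.

|H| = 0.009484 (-40.5 dB), φ = -89.5°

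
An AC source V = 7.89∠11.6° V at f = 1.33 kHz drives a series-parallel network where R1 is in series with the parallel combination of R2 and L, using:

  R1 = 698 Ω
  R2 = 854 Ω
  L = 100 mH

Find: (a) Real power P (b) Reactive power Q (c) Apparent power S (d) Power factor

Step 1 — Angular frequency: ω = 2π·f = 2π·1330 = 8357 rad/s.
Step 2 — Component impedances:
  R1: Z = R = 698 Ω
  R2: Z = R = 854 Ω
  L: Z = jωL = j·8357·0.1 = 0 + j835.7 Ω
Step 3 — Parallel branch: R2 || L = 1/(1/R2 + 1/L) = 417.7 + j426.9 Ω.
Step 4 — Series with R1: Z_total = R1 + (R2 || L) = 1116 + j426.9 Ω = 1195∠20.9° Ω.
Step 5 — Source phasor: V = 7.89∠11.6° V = 7.729 + j1.587 V.
Step 6 — Current: I = V / Z = 0.006517 - j0.001072 A = 0.006605∠-9.3° A.
Step 7 — Complex power: S = V·I* = 0.04867 + j0.01862 VA.
Step 8 — Real power: P = Re(S) = 0.04867 W.
Step 9 — Reactive power: Q = Im(S) = 0.01862 VAR.
Step 10 — Apparent power: |S| = 0.05211 VA.
Step 11 — Power factor: PF = P/|S| = 0.934 (lagging).

(a) P = 0.04867 W  (b) Q = 0.01862 VAR  (c) S = 0.05211 VA  (d) PF = 0.934 (lagging)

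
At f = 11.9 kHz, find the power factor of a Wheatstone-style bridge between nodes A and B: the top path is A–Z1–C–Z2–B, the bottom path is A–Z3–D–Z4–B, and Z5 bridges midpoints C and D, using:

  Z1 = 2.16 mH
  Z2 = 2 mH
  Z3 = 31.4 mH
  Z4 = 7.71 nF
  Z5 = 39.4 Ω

Step 1 — Angular frequency: ω = 2π·f = 2π·1.19e+04 = 7.477e+04 rad/s.
Step 2 — Component impedances:
  Z1: Z = jωL = j·7.477e+04·0.00216 = 0 + j161.5 Ω
  Z2: Z = jωL = j·7.477e+04·0.002 = 0 + j149.5 Ω
  Z3: Z = jωL = j·7.477e+04·0.0314 = 0 + j2348 Ω
  Z4: Z = 1/(jωC) = -j/(ω·C) = 0 - j1735 Ω
  Z5: Z = R = 39.4 Ω
Step 3 — Bridge requires nodal analysis (the Z5 bridge couples midpoints C and D, so the two paths cannot be reduced to a simple series/parallel combination). Setting node B to ground and injecting 1 A at node A, the 3-node admittance system at A, C, D solves to V_A = Z_AB = 0.9922 + j314.7 Ω = 314.7∠89.8° Ω.
Step 4 — Power factor: PF = cos(φ) = Re(Z)/|Z| = 0.9922/314.7 = 0.003153.
Step 5 — Type: Im(Z) = 314.7 ⇒ lagging (phase φ = 89.8°).

PF = 0.003153 (lagging, φ = 89.8°)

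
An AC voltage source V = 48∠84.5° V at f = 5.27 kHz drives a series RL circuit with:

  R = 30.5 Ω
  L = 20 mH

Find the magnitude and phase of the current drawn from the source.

Step 1 — Angular frequency: ω = 2π·f = 2π·5270 = 3.311e+04 rad/s.
Step 2 — Component impedances:
  R: Z = R = 30.5 Ω
  L: Z = jωL = j·3.311e+04·0.02 = 0 + j662.2 Ω
Step 3 — Series combination: Z_total = R + L = 30.5 + j662.2 Ω = 662.9∠87.4° Ω.
Step 4 — Source phasor: V = 48∠84.5° V = 4.601 + j47.78 V.
Step 5 — Ohm's law: I = V / Z_total = (4.601 + j47.78) / (30.5 + j662.2) = 0.07231 - j0.003617 A.
Step 6 — Convert to polar: |I| = 0.0724 A, ∠I = -2.9°.

I = 0.0724∠-2.9° A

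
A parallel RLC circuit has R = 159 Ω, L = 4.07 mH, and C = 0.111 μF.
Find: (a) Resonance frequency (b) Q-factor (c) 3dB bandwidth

Step 1 — Resonance: ω₀ = 1/√(LC) = 1/√(0.00407·1.11e-07) = 4.705e+04 rad/s.
Step 2 — f₀ = ω₀/(2π) = 7488 Hz.
Step 3 — Parallel Q: Q = R/(ω₀L) = 159/(4.705e+04·0.00407) = 0.8304.
Step 4 — Bandwidth: Δω = ω₀/Q = 5.666e+04 rad/s; BW = Δω/(2π) = 9018 Hz.

(a) f₀ = 7488 Hz  (b) Q = 0.8304  (c) BW = 9018 Hz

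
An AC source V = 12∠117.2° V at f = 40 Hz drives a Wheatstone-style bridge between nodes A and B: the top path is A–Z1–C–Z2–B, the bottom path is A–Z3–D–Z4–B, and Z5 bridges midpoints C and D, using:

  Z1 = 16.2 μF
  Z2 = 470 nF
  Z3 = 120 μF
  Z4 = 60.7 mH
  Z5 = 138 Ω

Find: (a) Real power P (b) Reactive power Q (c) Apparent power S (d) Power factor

Step 1 — Angular frequency: ω = 2π·f = 2π·40 = 251.3 rad/s.
Step 2 — Component impedances:
  Z1: Z = 1/(jωC) = -j/(ω·C) = 0 - j245.6 Ω
  Z2: Z = 1/(jωC) = -j/(ω·C) = 0 - j8466 Ω
  Z3: Z = 1/(jωC) = -j/(ω·C) = 0 - j33.16 Ω
  Z4: Z = jωL = j·251.3·0.0607 = 0 + j15.26 Ω
  Z5: Z = R = 138 Ω
Step 3 — Bridge requires nodal analysis (the Z5 bridge couples midpoints C and D, so the two paths cannot be reduced to a simple series/parallel combination). Setting node B to ground and injecting 1 A at node A, the 3-node admittance system at A, C, D solves to V_A = Z_AB = 1.595 - j14.75 Ω = 14.83∠-83.8° Ω.
Step 4 — Source phasor: V = 12∠117.2° V = -5.485 + j10.67 V.
Step 5 — Current: I = V / Z = -0.7552 - j0.2903 A = 0.8091∠-159.0° A.
Step 6 — Complex power: S = V·I* = 1.044 - j9.652 VA.
Step 7 — Real power: P = Re(S) = 1.044 W.
Step 8 — Reactive power: Q = Im(S) = -9.652 VAR.
Step 9 — Apparent power: |S| = 9.709 VA.
Step 10 — Power factor: PF = P/|S| = 0.1075 (leading).

(a) P = 1.044 W  (b) Q = -9.652 VAR  (c) S = 9.709 VA  (d) PF = 0.1075 (leading)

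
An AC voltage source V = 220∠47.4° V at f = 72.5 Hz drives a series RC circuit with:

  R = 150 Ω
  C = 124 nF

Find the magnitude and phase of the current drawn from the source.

Step 1 — Angular frequency: ω = 2π·f = 2π·72.5 = 455.5 rad/s.
Step 2 — Component impedances:
  R: Z = R = 150 Ω
  C: Z = 1/(jωC) = -j/(ω·C) = 0 - j1.77e+04 Ω
Step 3 — Series combination: Z_total = R + C = 150 - j1.77e+04 Ω = 1.77e+04∠-89.5° Ω.
Step 4 — Source phasor: V = 220∠47.4° V = 148.9 + j161.9 V.
Step 5 — Ohm's law: I = V / Z_total = (148.9 + j161.9) / (150 - j1.77e+04) = -0.009075 + j0.008488 A.
Step 6 — Convert to polar: |I| = 0.01243 A, ∠I = 136.9°.

I = 0.01243∠136.9° A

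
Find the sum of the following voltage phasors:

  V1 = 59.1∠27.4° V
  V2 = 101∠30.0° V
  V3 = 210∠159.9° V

Step 1 — Convert each phasor to rectangular form:
  V1 = 59.1·(cos(27.4°) + j·sin(27.4°)) = 52.47 + j27.2 V
  V2 = 101·(cos(30.0°) + j·sin(30.0°)) = 87.47 + j50.5 V
  V3 = 210·(cos(159.9°) + j·sin(159.9°)) = -197.2 + j72.17 V
Step 2 — Sum components: V_total = -57.27 + j149.9 V.
Step 3 — Convert to polar: |V_total| = 160.4 V, ∠V_total = 110.9°.

V_total = 160.4∠110.9° V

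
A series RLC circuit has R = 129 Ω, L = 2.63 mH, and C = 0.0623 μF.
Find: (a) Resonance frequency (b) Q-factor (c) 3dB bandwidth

Step 1 — Resonance: ω₀ = 1/√(LC) = 1/√(0.00263·6.23e-08) = 7.812e+04 rad/s.
Step 2 — f₀ = ω₀/(2π) = 1.243e+04 Hz.
Step 3 — Series Q: Q = ω₀L/R = 7.812e+04·0.00263/129 = 1.593.
Step 4 — Bandwidth: Δω = ω₀/Q = 4.905e+04 rad/s; BW = Δω/(2π) = 7806 Hz.

(a) f₀ = 1.243e+04 Hz  (b) Q = 1.593  (c) BW = 7806 Hz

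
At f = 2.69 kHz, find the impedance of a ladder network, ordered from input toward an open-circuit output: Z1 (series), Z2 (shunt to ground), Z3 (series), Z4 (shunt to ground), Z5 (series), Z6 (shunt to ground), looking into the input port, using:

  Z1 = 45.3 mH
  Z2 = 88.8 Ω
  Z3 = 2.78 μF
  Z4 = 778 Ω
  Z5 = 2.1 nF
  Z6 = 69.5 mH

Step 1 — Angular frequency: ω = 2π·f = 2π·2690 = 1.69e+04 rad/s.
Step 2 — Component impedances:
  Z1: Z = jωL = j·1.69e+04·0.0453 = 0 + j765.7 Ω
  Z2: Z = R = 88.8 Ω
  Z3: Z = 1/(jωC) = -j/(ω·C) = 0 - j21.28 Ω
  Z4: Z = R = 778 Ω
  Z5: Z = 1/(jωC) = -j/(ω·C) = 0 - j2.817e+04 Ω
  Z6: Z = jωL = j·1.69e+04·0.0695 = 0 + j1175 Ω
Step 3 — Ladder network (open output): work backward from the far end, alternating series and parallel combinations. Z_in = 79.72 + j765.2 Ω = 769.3∠84.1° Ω.

Z = 79.72 + j765.2 Ω = 769.3∠84.1° Ω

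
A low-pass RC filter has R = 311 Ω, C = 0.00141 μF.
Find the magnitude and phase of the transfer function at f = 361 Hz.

Step 1 — Angular frequency: ω = 2π·361 = 2268 rad/s.
Step 2 — Transfer function: H(jω) = 1/(1 + jωRC).
Step 3 — Denominator: 1 + jωRC = 1 + j·2268·311·1.41e-09 = 1 + j0.0009946.
Step 4 — H = 1 - j0.0009946.
Step 5 — Magnitude: |H| = 1 (-0.0 dB); phase: φ = -0.1°.

|H| = 1 (-0.0 dB), φ = -0.1°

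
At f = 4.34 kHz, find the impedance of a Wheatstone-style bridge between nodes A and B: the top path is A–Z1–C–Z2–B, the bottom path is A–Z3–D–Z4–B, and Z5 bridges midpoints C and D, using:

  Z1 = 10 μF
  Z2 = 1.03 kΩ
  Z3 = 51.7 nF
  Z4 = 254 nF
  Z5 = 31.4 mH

Step 1 — Angular frequency: ω = 2π·f = 2π·4340 = 2.727e+04 rad/s.
Step 2 — Component impedances:
  Z1: Z = 1/(jωC) = -j/(ω·C) = 0 - j3.667 Ω
  Z2: Z = R = 1030 Ω
  Z3: Z = 1/(jωC) = -j/(ω·C) = 0 - j709.3 Ω
  Z4: Z = 1/(jωC) = -j/(ω·C) = 0 - j144.4 Ω
  Z5: Z = jωL = j·2.727e+04·0.0314 = 0 + j856.2 Ω
Step 3 — Bridge requires nodal analysis (the Z5 bridge couples midpoints C and D, so the two paths cannot be reduced to a simple series/parallel combination). Setting node B to ground and injecting 1 A at node A, the 3-node admittance system at A, C, D solves to V_A = Z_AB = 966.9 - j229.7 Ω = 993.8∠-13.4° Ω.

Z = 966.9 - j229.7 Ω = 993.8∠-13.4° Ω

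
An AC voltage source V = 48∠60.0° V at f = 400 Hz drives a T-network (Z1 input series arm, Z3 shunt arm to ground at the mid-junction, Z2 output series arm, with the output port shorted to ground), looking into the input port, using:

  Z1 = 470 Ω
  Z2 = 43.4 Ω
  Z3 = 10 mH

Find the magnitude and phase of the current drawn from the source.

Step 1 — Angular frequency: ω = 2π·f = 2π·400 = 2513 rad/s.
Step 2 — Component impedances:
  Z1: Z = R = 470 Ω
  Z2: Z = R = 43.4 Ω
  Z3: Z = jωL = j·2513·0.01 = 0 + j25.13 Ω
Step 3 — With the output port shorted to ground, the output series arm Z2 runs from the junction to ground; the shunt arm Z3 also runs from the junction to ground. They appear in parallel: Z3 || Z2 = 10.9 + j18.82 Ω.
Step 4 — Series with input arm Z1: Z_in = Z1 + (Z3 || Z2) = 480.9 + j18.82 Ω = 481.3∠2.2° Ω.
Step 5 — Source phasor: V = 48∠60.0° V = 24 + j41.57 V.
Step 6 — Ohm's law: I = V / Z_total = (24 + j41.57) / (480.9 + j18.82) = 0.05321 + j0.08436 A.
Step 7 — Convert to polar: |I| = 0.09974 A, ∠I = 57.8°.

I = 0.09974∠57.8° A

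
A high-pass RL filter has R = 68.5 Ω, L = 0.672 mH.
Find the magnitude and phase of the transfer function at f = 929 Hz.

Step 1 — Angular frequency: ω = 2π·929 = 5837 rad/s.
Step 2 — Transfer function: H(jω) = jωL/(R + jωL).
Step 3 — Numerator jωL = j·3.923; denominator R + jωL = 68.5 + j3.923.
Step 4 — H = 0.003268 + j0.05708.
Step 5 — Magnitude: |H| = 0.05717 (-24.9 dB); phase: φ = 86.7°.

|H| = 0.05717 (-24.9 dB), φ = 86.7°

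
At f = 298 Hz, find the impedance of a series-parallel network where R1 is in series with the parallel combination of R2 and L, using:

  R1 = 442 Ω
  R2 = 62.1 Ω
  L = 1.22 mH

Step 1 — Angular frequency: ω = 2π·f = 2π·298 = 1872 rad/s.
Step 2 — Component impedances:
  R1: Z = R = 442 Ω
  R2: Z = R = 62.1 Ω
  L: Z = jωL = j·1872·0.00122 = 0 + j2.284 Ω
Step 3 — Parallel branch: R2 || L = 1/(1/R2 + 1/L) = 0.08391 + j2.281 Ω.
Step 4 — Series with R1: Z_total = R1 + (R2 || L) = 442.1 + j2.281 Ω = 442.1∠0.3° Ω.

Z = 442.1 + j2.281 Ω = 442.1∠0.3° Ω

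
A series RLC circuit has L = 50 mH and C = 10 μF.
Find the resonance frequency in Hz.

Step 1 — Resonance condition Im(Z)=0 gives ω₀ = 1/√(LC).
Step 2 — ω₀ = 1/√(0.05·1e-05) = 1414 rad/s.
Step 3 — f₀ = ω₀/(2π) = 225.1 Hz.

f₀ = 225.1 Hz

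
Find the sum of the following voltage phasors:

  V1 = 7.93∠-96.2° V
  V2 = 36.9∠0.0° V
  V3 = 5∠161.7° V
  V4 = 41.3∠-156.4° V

Step 1 — Convert each phasor to rectangular form:
  V1 = 7.93·(cos(-96.2°) + j·sin(-96.2°)) = -0.8564 - j7.884 V
  V2 = 36.9·(cos(0.0°) + j·sin(0.0°)) = 36.9 V
  V3 = 5·(cos(161.7°) + j·sin(161.7°)) = -4.747 + j1.57 V
  V4 = 41.3·(cos(-156.4°) + j·sin(-156.4°)) = -37.85 - j16.53 V
Step 2 — Sum components: V_total = -6.549 - j22.85 V.
Step 3 — Convert to polar: |V_total| = 23.77 V, ∠V_total = -106.0°.

V_total = 23.77∠-106.0° V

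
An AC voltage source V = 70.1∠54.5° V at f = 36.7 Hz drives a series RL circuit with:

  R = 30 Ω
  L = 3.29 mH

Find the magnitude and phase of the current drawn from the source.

Step 1 — Angular frequency: ω = 2π·f = 2π·36.7 = 230.6 rad/s.
Step 2 — Component impedances:
  R: Z = R = 30 Ω
  L: Z = jωL = j·230.6·0.00329 = 0 + j0.7587 Ω
Step 3 — Series combination: Z_total = R + L = 30 + j0.7587 Ω = 30.01∠1.4° Ω.
Step 4 — Source phasor: V = 70.1∠54.5° V = 40.71 + j57.07 V.
Step 5 — Ohm's law: I = V / Z_total = (40.71 + j57.07) / (30 + j0.7587) = 1.404 + j1.867 A.
Step 6 — Convert to polar: |I| = 2.336 A, ∠I = 53.1°.

I = 2.336∠53.1° A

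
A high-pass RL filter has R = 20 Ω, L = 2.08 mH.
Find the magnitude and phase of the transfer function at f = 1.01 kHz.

Step 1 — Angular frequency: ω = 2π·1010 = 6346 rad/s.
Step 2 — Transfer function: H(jω) = jωL/(R + jωL).
Step 3 — Numerator jωL = j·13.2; denominator R + jωL = 20 + j13.2.
Step 4 — H = 0.3034 + j0.4597.
Step 5 — Magnitude: |H| = 0.5508 (-5.2 dB); phase: φ = 56.6°.

|H| = 0.5508 (-5.2 dB), φ = 56.6°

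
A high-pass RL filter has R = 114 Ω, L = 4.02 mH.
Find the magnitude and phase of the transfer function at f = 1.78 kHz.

Step 1 — Angular frequency: ω = 2π·1780 = 1.118e+04 rad/s.
Step 2 — Transfer function: H(jω) = jωL/(R + jωL).
Step 3 — Numerator jωL = j·44.96; denominator R + jωL = 114 + j44.96.
Step 4 — H = 0.1346 + j0.3413.
Step 5 — Magnitude: |H| = 0.3669 (-8.7 dB); phase: φ = 68.5°.

|H| = 0.3669 (-8.7 dB), φ = 68.5°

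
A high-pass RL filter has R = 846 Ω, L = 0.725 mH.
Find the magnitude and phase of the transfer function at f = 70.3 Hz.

Step 1 — Angular frequency: ω = 2π·70.3 = 441.7 rad/s.
Step 2 — Transfer function: H(jω) = jωL/(R + jωL).
Step 3 — Numerator jωL = j·0.3202; denominator R + jωL = 846 + j0.3202.
Step 4 — H = 1.433e-07 + j0.0003785.
Step 5 — Magnitude: |H| = 0.0003785 (-68.4 dB); phase: φ = 90.0°.

|H| = 0.0003785 (-68.4 dB), φ = 90.0°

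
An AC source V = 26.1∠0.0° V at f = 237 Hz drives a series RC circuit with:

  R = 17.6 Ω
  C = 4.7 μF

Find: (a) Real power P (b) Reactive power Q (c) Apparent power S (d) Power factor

Step 1 — Angular frequency: ω = 2π·f = 2π·237 = 1489 rad/s.
Step 2 — Component impedances:
  R: Z = R = 17.6 Ω
  C: Z = 1/(jωC) = -j/(ω·C) = 0 - j142.9 Ω
Step 3 — Series combination: Z_total = R + C = 17.6 - j142.9 Ω = 144∠-83.0° Ω.
Step 4 — Source phasor: V = 26.1∠0.0° V = 26.1 V.
Step 5 — Current: I = V / Z = 0.02216 + j0.1799 A = 0.1813∠83.0° A.
Step 6 — Complex power: S = V·I* = 0.5785 - j4.696 VA.
Step 7 — Real power: P = Re(S) = 0.5785 W.
Step 8 — Reactive power: Q = Im(S) = -4.696 VAR.
Step 9 — Apparent power: |S| = 4.732 VA.
Step 10 — Power factor: PF = P/|S| = 0.1223 (leading).

(a) P = 0.5785 W  (b) Q = -4.696 VAR  (c) S = 4.732 VA  (d) PF = 0.1223 (leading)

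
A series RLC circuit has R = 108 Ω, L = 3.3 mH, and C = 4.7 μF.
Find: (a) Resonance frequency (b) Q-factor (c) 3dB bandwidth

Step 1 — Resonance: ω₀ = 1/√(LC) = 1/√(0.0033·4.7e-06) = 8030 rad/s.
Step 2 — f₀ = ω₀/(2π) = 1278 Hz.
Step 3 — Series Q: Q = ω₀L/R = 8030·0.0033/108 = 0.2453.
Step 4 — Bandwidth: Δω = ω₀/Q = 3.273e+04 rad/s; BW = Δω/(2π) = 5209 Hz.

(a) f₀ = 1278 Hz  (b) Q = 0.2453  (c) BW = 5209 Hz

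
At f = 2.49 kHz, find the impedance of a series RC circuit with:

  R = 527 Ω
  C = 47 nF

Step 1 — Angular frequency: ω = 2π·f = 2π·2490 = 1.565e+04 rad/s.
Step 2 — Component impedances:
  R: Z = R = 527 Ω
  C: Z = 1/(jωC) = -j/(ω·C) = 0 - j1360 Ω
Step 3 — Series combination: Z_total = R + C = 527 - j1360 Ω = 1458∠-68.8° Ω.

Z = 527 - j1360 Ω = 1458∠-68.8° Ω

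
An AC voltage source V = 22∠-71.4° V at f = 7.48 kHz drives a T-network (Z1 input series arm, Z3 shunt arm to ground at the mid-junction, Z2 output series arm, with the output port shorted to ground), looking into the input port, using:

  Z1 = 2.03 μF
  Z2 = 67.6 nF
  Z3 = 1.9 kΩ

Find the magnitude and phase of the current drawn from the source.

Step 1 — Angular frequency: ω = 2π·f = 2π·7480 = 4.7e+04 rad/s.
Step 2 — Component impedances:
  Z1: Z = 1/(jωC) = -j/(ω·C) = 0 - j10.48 Ω
  Z2: Z = 1/(jωC) = -j/(ω·C) = 0 - j314.8 Ω
  Z3: Z = R = 1900 Ω
Step 3 — With the output port shorted to ground, the output series arm Z2 runs from the junction to ground; the shunt arm Z3 also runs from the junction to ground. They appear in parallel: Z3 || Z2 = 50.75 - j306.3 Ω.
Step 4 — Series with input arm Z1: Z_in = Z1 + (Z3 || Z2) = 50.75 - j316.8 Ω = 320.9∠-80.9° Ω.
Step 5 — Source phasor: V = 22∠-71.4° V = 7.017 - j20.85 V.
Step 6 — Ohm's law: I = V / Z_total = (7.017 - j20.85) / (50.75 - j316.8) = 0.06762 + j0.01132 A.
Step 7 — Convert to polar: |I| = 0.06856 A, ∠I = 9.5°.

I = 0.06856∠9.5° A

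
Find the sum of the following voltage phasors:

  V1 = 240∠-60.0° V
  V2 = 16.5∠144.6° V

Step 1 — Convert each phasor to rectangular form:
  V1 = 240·(cos(-60.0°) + j·sin(-60.0°)) = 120 - j207.8 V
  V2 = 16.5·(cos(144.6°) + j·sin(144.6°)) = -13.45 + j9.558 V
Step 2 — Sum components: V_total = 106.6 - j198.3 V.
Step 3 — Convert to polar: |V_total| = 225.1 V, ∠V_total = -61.7°.

V_total = 225.1∠-61.7° V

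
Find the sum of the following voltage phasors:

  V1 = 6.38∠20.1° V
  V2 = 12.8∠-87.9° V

Step 1 — Convert each phasor to rectangular form:
  V1 = 6.38·(cos(20.1°) + j·sin(20.1°)) = 5.991 + j2.193 V
  V2 = 12.8·(cos(-87.9°) + j·sin(-87.9°)) = 0.469 - j12.79 V
Step 2 — Sum components: V_total = 6.46 - j10.6 V.
Step 3 — Convert to polar: |V_total| = 12.41 V, ∠V_total = -58.6°.

V_total = 12.41∠-58.6° V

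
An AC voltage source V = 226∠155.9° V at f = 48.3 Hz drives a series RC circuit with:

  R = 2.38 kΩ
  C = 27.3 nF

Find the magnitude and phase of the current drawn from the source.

Step 1 — Angular frequency: ω = 2π·f = 2π·48.3 = 303.5 rad/s.
Step 2 — Component impedances:
  R: Z = R = 2380 Ω
  C: Z = 1/(jωC) = -j/(ω·C) = 0 - j1.207e+05 Ω
Step 3 — Series combination: Z_total = R + C = 2380 - j1.207e+05 Ω = 1.207e+05∠-88.9° Ω.
Step 4 — Source phasor: V = 226∠155.9° V = -206.3 + j92.28 V.
Step 5 — Ohm's law: I = V / Z_total = (-206.3 + j92.28) / (2380 - j1.207e+05) = -0.0007979 - j0.001693 A.
Step 6 — Convert to polar: |I| = 0.001872 A, ∠I = -115.2°.

I = 0.001872∠-115.2° A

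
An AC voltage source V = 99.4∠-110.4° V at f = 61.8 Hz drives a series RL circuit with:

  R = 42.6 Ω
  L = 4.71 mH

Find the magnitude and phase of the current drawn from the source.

Step 1 — Angular frequency: ω = 2π·f = 2π·61.8 = 388.3 rad/s.
Step 2 — Component impedances:
  R: Z = R = 42.6 Ω
  L: Z = jωL = j·388.3·0.00471 = 0 + j1.829 Ω
Step 3 — Series combination: Z_total = R + L = 42.6 + j1.829 Ω = 42.64∠2.5° Ω.
Step 4 — Source phasor: V = 99.4∠-110.4° V = -34.65 - j93.17 V.
Step 5 — Ohm's law: I = V / Z_total = (-34.65 - j93.17) / (42.6 + j1.829) = -0.9056 - j2.148 A.
Step 6 — Convert to polar: |I| = 2.331 A, ∠I = -112.9°.

I = 2.331∠-112.9° A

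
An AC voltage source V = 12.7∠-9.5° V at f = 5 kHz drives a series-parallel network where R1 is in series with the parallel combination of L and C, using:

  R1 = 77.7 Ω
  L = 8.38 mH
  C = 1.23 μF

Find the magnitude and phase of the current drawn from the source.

Step 1 — Angular frequency: ω = 2π·f = 2π·5000 = 3.142e+04 rad/s.
Step 2 — Component impedances:
  R1: Z = R = 77.7 Ω
  L: Z = jωL = j·3.142e+04·0.00838 = 0 + j263.3 Ω
  C: Z = 1/(jωC) = -j/(ω·C) = 0 - j25.88 Ω
Step 3 — Parallel branch: L || C = 1/(1/L + 1/C) = 0 - j28.7 Ω.
Step 4 — Series with R1: Z_total = R1 + (L || C) = 77.7 - j28.7 Ω = 82.83∠-20.3° Ω.
Step 5 — Source phasor: V = 12.7∠-9.5° V = 12.53 - j2.096 V.
Step 6 — Ohm's law: I = V / Z_total = (12.53 - j2.096) / (77.7 - j28.7) = 0.1506 + j0.02866 A.
Step 7 — Convert to polar: |I| = 0.1533 A, ∠I = 10.8°.

I = 0.1533∠10.8° A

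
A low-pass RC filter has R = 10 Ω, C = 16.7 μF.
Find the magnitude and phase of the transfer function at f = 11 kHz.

Step 1 — Angular frequency: ω = 2π·1.1e+04 = 6.912e+04 rad/s.
Step 2 — Transfer function: H(jω) = 1/(1 + jωRC).
Step 3 — Denominator: 1 + jωRC = 1 + j·6.912e+04·10·1.67e-05 = 1 + j11.54.
Step 4 — H = 0.00745 - j0.08599.
Step 5 — Magnitude: |H| = 0.08632 (-21.3 dB); phase: φ = -85.0°.

|H| = 0.08632 (-21.3 dB), φ = -85.0°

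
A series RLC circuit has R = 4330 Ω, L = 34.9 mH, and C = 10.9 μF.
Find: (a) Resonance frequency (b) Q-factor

Step 1 — Resonance condition Im(Z)=0 gives ω₀ = 1/√(LC).
Step 2 — ω₀ = 1/√(0.0349·1.09e-05) = 1621 rad/s.
Step 3 — f₀ = ω₀/(2π) = 258 Hz.
Step 4 — Series Q: Q = ω₀L/R = 1621·0.0349/4330 = 0.01307.

(a) f₀ = 258 Hz  (b) Q = 0.01307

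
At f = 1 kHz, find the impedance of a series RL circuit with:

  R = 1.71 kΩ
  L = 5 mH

Step 1 — Angular frequency: ω = 2π·f = 2π·1000 = 6283 rad/s.
Step 2 — Component impedances:
  R: Z = R = 1710 Ω
  L: Z = jωL = j·6283·0.005 = 0 + j31.42 Ω
Step 3 — Series combination: Z_total = R + L = 1710 + j31.42 Ω = 1710∠1.1° Ω.

Z = 1710 + j31.42 Ω = 1710∠1.1° Ω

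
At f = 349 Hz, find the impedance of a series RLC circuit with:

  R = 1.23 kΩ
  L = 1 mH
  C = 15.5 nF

Step 1 — Angular frequency: ω = 2π·f = 2π·349 = 2193 rad/s.
Step 2 — Component impedances:
  R: Z = R = 1230 Ω
  L: Z = jωL = j·2193·0.001 = 0 + j2.193 Ω
  C: Z = 1/(jωC) = -j/(ω·C) = 0 - j2.942e+04 Ω
Step 3 — Series combination: Z_total = R + L + C = 1230 - j2.942e+04 Ω = 2.944e+04∠-87.6° Ω.

Z = 1230 - j2.942e+04 Ω = 2.944e+04∠-87.6° Ω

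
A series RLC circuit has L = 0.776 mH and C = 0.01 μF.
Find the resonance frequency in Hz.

Step 1 — Resonance condition Im(Z)=0 gives ω₀ = 1/√(LC).
Step 2 — ω₀ = 1/√(0.000776·1e-08) = 3.59e+05 rad/s.
Step 3 — f₀ = ω₀/(2π) = 5.713e+04 Hz.

f₀ = 5.713e+04 Hz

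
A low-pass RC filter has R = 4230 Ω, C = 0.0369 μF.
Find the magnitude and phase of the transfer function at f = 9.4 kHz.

Step 1 — Angular frequency: ω = 2π·9400 = 5.906e+04 rad/s.
Step 2 — Transfer function: H(jω) = 1/(1 + jωRC).
Step 3 — Denominator: 1 + jωRC = 1 + j·5.906e+04·4230·3.69e-08 = 1 + j9.219.
Step 4 — H = 0.01163 - j0.1072.
Step 5 — Magnitude: |H| = 0.1078 (-19.3 dB); phase: φ = -83.8°.

|H| = 0.1078 (-19.3 dB), φ = -83.8°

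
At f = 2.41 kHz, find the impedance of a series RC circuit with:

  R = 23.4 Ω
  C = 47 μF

Step 1 — Angular frequency: ω = 2π·f = 2π·2410 = 1.514e+04 rad/s.
Step 2 — Component impedances:
  R: Z = R = 23.4 Ω
  C: Z = 1/(jωC) = -j/(ω·C) = 0 - j1.405 Ω
Step 3 — Series combination: Z_total = R + C = 23.4 - j1.405 Ω = 23.44∠-3.4° Ω.

Z = 23.4 - j1.405 Ω = 23.44∠-3.4° Ω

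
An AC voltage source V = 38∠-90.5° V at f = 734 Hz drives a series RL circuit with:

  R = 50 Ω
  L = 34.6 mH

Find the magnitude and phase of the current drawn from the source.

Step 1 — Angular frequency: ω = 2π·f = 2π·734 = 4612 rad/s.
Step 2 — Component impedances:
  R: Z = R = 50 Ω
  L: Z = jωL = j·4612·0.0346 = 0 + j159.6 Ω
Step 3 — Series combination: Z_total = R + L = 50 + j159.6 Ω = 167.2∠72.6° Ω.
Step 4 — Source phasor: V = 38∠-90.5° V = -0.3316 - j38 V.
Step 5 — Ohm's law: I = V / Z_total = (-0.3316 - j38) / (50 + j159.6) = -0.2174 - j0.06605 A.
Step 6 — Convert to polar: |I| = 0.2272 A, ∠I = -163.1°.

I = 0.2272∠-163.1° A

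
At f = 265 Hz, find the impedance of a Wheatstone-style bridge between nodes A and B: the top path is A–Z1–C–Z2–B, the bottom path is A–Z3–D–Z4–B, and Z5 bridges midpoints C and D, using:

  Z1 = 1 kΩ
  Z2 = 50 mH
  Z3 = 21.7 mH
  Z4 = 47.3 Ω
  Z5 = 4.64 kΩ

Step 1 — Angular frequency: ω = 2π·f = 2π·265 = 1665 rad/s.
Step 2 — Component impedances:
  Z1: Z = R = 1000 Ω
  Z2: Z = jωL = j·1665·0.05 = 0 + j83.25 Ω
  Z3: Z = jωL = j·1665·0.0217 = 0 + j36.13 Ω
  Z4: Z = R = 47.3 Ω
  Z5: Z = R = 4640 Ω
Step 3 — Bridge requires nodal analysis (the Z5 bridge couples midpoints C and D, so the two paths cannot be reduced to a simple series/parallel combination). Setting node B to ground and injecting 1 A at node A, the 3-node admittance system at A, C, D solves to V_A = Z_AB = 45.58 + j33.13 Ω = 56.35∠36.0° Ω.

Z = 45.58 + j33.13 Ω = 56.35∠36.0° Ω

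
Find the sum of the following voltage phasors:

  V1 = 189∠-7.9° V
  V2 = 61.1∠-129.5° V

Step 1 — Convert each phasor to rectangular form:
  V1 = 189·(cos(-7.9°) + j·sin(-7.9°)) = 187.2 - j25.98 V
  V2 = 61.1·(cos(-129.5°) + j·sin(-129.5°)) = -38.86 - j47.15 V
Step 2 — Sum components: V_total = 148.3 - j73.12 V.
Step 3 — Convert to polar: |V_total| = 165.4 V, ∠V_total = -26.2°.

V_total = 165.4∠-26.2° V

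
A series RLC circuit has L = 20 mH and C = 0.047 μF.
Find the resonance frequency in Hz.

Step 1 — Resonance condition Im(Z)=0 gives ω₀ = 1/√(LC).
Step 2 — ω₀ = 1/√(0.02·4.7e-08) = 3.262e+04 rad/s.
Step 3 — f₀ = ω₀/(2π) = 5191 Hz.

f₀ = 5191 Hz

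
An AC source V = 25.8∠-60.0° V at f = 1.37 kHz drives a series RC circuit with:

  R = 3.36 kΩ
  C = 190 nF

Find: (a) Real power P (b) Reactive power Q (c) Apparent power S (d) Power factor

Step 1 — Angular frequency: ω = 2π·f = 2π·1370 = 8608 rad/s.
Step 2 — Component impedances:
  R: Z = R = 3360 Ω
  C: Z = 1/(jωC) = -j/(ω·C) = 0 - j611.4 Ω
Step 3 — Series combination: Z_total = R + C = 3360 - j611.4 Ω = 3415∠-10.3° Ω.
Step 4 — Source phasor: V = 25.8∠-60.0° V = 12.9 - j22.34 V.
Step 5 — Current: I = V / Z = 0.004888 - j0.00576 A = 0.007555∠-49.7° A.
Step 6 — Complex power: S = V·I* = 0.1918 - j0.03489 VA.
Step 7 — Real power: P = Re(S) = 0.1918 W.
Step 8 — Reactive power: Q = Im(S) = -0.03489 VAR.
Step 9 — Apparent power: |S| = 0.1949 VA.
Step 10 — Power factor: PF = P/|S| = 0.9838 (leading).

(a) P = 0.1918 W  (b) Q = -0.03489 VAR  (c) S = 0.1949 VA  (d) PF = 0.9838 (leading)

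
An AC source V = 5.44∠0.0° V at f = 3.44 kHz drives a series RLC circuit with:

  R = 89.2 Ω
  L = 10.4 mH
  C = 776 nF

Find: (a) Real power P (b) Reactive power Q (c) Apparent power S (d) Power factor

Step 1 — Angular frequency: ω = 2π·f = 2π·3440 = 2.161e+04 rad/s.
Step 2 — Component impedances:
  R: Z = R = 89.2 Ω
  L: Z = jωL = j·2.161e+04·0.0104 = 0 + j224.8 Ω
  C: Z = 1/(jωC) = -j/(ω·C) = 0 - j59.62 Ω
Step 3 — Series combination: Z_total = R + L + C = 89.2 + j165.2 Ω = 187.7∠61.6° Ω.
Step 4 — Source phasor: V = 5.44∠0.0° V = 5.44 V.
Step 5 — Current: I = V / Z = 0.01377 - j0.0255 A = 0.02898∠-61.6° A.
Step 6 — Complex power: S = V·I* = 0.07492 + j0.1387 VA.
Step 7 — Real power: P = Re(S) = 0.07492 W.
Step 8 — Reactive power: Q = Im(S) = 0.1387 VAR.
Step 9 — Apparent power: |S| = 0.1577 VA.
Step 10 — Power factor: PF = P/|S| = 0.4752 (lagging).

(a) P = 0.07492 W  (b) Q = 0.1387 VAR  (c) S = 0.1577 VA  (d) PF = 0.4752 (lagging)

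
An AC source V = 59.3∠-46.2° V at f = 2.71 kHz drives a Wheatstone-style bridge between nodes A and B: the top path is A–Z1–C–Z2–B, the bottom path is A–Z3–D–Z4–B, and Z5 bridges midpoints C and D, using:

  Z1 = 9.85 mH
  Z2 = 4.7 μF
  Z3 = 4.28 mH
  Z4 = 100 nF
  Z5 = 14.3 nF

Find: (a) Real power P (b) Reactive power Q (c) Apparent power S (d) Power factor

Step 1 — Angular frequency: ω = 2π·f = 2π·2710 = 1.703e+04 rad/s.
Step 2 — Component impedances:
  Z1: Z = jωL = j·1.703e+04·0.00985 = 0 + j167.7 Ω
  Z2: Z = 1/(jωC) = -j/(ω·C) = 0 - j12.5 Ω
  Z3: Z = jωL = j·1.703e+04·0.00428 = 0 + j72.88 Ω
  Z4: Z = 1/(jωC) = -j/(ω·C) = 0 - j587.3 Ω
  Z5: Z = 1/(jωC) = -j/(ω·C) = 0 - j4107 Ω
Step 3 — Bridge requires nodal analysis (the Z5 bridge couples midpoints C and D, so the two paths cannot be reduced to a simple series/parallel combination). Setting node B to ground and injecting 1 A at node A, the 3-node admittance system at A, C, D solves to V_A = Z_AB = 0 + j242.2 Ω = 242.2∠90.0° Ω.
Step 4 — Source phasor: V = 59.3∠-46.2° V = 41.04 - j42.8 V.
Step 5 — Current: I = V / Z = -0.1767 - j0.1694 A = 0.2448∠-136.2° A.
Step 6 — Complex power: S = V·I* = 0 + j14.52 VA.
Step 7 — Real power: P = Re(S) = 0 W.
Step 8 — Reactive power: Q = Im(S) = 14.52 VAR.
Step 9 — Apparent power: |S| = 14.52 VA.
Step 10 — Power factor: PF = P/|S| = 0 (lagging).

(a) P = 0 W  (b) Q = 14.52 VAR  (c) S = 14.52 VA  (d) PF = 0 (lagging)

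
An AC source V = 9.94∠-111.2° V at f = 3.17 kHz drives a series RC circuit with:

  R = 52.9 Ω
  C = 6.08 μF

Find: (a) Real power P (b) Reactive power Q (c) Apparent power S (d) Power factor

Step 1 — Angular frequency: ω = 2π·f = 2π·3170 = 1.992e+04 rad/s.
Step 2 — Component impedances:
  R: Z = R = 52.9 Ω
  C: Z = 1/(jωC) = -j/(ω·C) = 0 - j8.258 Ω
Step 3 — Series combination: Z_total = R + C = 52.9 - j8.258 Ω = 53.54∠-8.9° Ω.
Step 4 — Source phasor: V = 9.94∠-111.2° V = -3.595 - j9.267 V.
Step 5 — Current: I = V / Z = -0.03964 - j0.1814 A = 0.1857∠-102.3° A.
Step 6 — Complex power: S = V·I* = 1.823 - j0.2846 VA.
Step 7 — Real power: P = Re(S) = 1.823 W.
Step 8 — Reactive power: Q = Im(S) = -0.2846 VAR.
Step 9 — Apparent power: |S| = 1.845 VA.
Step 10 — Power factor: PF = P/|S| = 0.988 (leading).

(a) P = 1.823 W  (b) Q = -0.2846 VAR  (c) S = 1.845 VA  (d) PF = 0.988 (leading)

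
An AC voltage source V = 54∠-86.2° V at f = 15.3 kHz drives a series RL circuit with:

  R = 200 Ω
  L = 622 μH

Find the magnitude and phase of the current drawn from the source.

Step 1 — Angular frequency: ω = 2π·f = 2π·1.53e+04 = 9.613e+04 rad/s.
Step 2 — Component impedances:
  R: Z = R = 200 Ω
  L: Z = jωL = j·9.613e+04·0.000622 = 0 + j59.79 Ω
Step 3 — Series combination: Z_total = R + L = 200 + j59.79 Ω = 208.7∠16.6° Ω.
Step 4 — Source phasor: V = 54∠-86.2° V = 3.579 - j53.88 V.
Step 5 — Ohm's law: I = V / Z_total = (3.579 - j53.88) / (200 + j59.79) = -0.05751 - j0.2522 A.
Step 6 — Convert to polar: |I| = 0.2587 A, ∠I = -102.8°.

I = 0.2587∠-102.8° A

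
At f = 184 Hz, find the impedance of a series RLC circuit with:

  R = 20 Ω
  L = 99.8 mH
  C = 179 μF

Step 1 — Angular frequency: ω = 2π·f = 2π·184 = 1156 rad/s.
Step 2 — Component impedances:
  R: Z = R = 20 Ω
  L: Z = jωL = j·1156·0.0998 = 0 + j115.4 Ω
  C: Z = 1/(jωC) = -j/(ω·C) = 0 - j4.832 Ω
Step 3 — Series combination: Z_total = R + L + C = 20 + j110.5 Ω = 112.3∠79.7° Ω.

Z = 20 + j110.5 Ω = 112.3∠79.7° Ω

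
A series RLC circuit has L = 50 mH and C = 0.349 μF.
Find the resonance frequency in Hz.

Step 1 — Resonance condition Im(Z)=0 gives ω₀ = 1/√(LC).
Step 2 — ω₀ = 1/√(0.05·3.49e-07) = 7570 rad/s.
Step 3 — f₀ = ω₀/(2π) = 1205 Hz.

f₀ = 1205 Hz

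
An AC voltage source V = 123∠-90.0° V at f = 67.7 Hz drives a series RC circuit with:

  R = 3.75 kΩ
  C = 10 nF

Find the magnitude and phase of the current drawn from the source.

Step 1 — Angular frequency: ω = 2π·f = 2π·67.7 = 425.4 rad/s.
Step 2 — Component impedances:
  R: Z = R = 3750 Ω
  C: Z = 1/(jωC) = -j/(ω·C) = 0 - j2.351e+05 Ω
Step 3 — Series combination: Z_total = R + C = 3750 - j2.351e+05 Ω = 2.351e+05∠-89.1° Ω.
Step 4 — Source phasor: V = 123∠-90.0° V = 0 - j123 V.
Step 5 — Ohm's law: I = V / Z_total = (0 - j123) / (3750 - j2.351e+05) = 0.0005231 - j8.344e-06 A.
Step 6 — Convert to polar: |I| = 0.0005231 A, ∠I = -0.9°.

I = 0.0005231∠-0.9° A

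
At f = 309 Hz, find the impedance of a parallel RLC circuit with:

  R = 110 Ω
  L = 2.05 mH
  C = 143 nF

Step 1 — Angular frequency: ω = 2π·f = 2π·309 = 1942 rad/s.
Step 2 — Component impedances:
  R: Z = R = 110 Ω
  L: Z = jωL = j·1942·0.00205 = 0 + j3.98 Ω
  C: Z = 1/(jωC) = -j/(ω·C) = 0 - j3602 Ω
Step 3 — Parallel combination: 1/Z_total = 1/R + 1/L + 1/C; Z_total = 0.1441 + j3.979 Ω = 3.982∠87.9° Ω.

Z = 0.1441 + j3.979 Ω = 3.982∠87.9° Ω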